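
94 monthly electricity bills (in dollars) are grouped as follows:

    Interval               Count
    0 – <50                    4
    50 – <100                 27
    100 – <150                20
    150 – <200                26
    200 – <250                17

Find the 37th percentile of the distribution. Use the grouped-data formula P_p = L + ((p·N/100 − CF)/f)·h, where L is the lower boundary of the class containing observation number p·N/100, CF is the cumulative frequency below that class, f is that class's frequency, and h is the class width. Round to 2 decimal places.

109.45

N = 94; target position k = 37/100 · 94 = 34.78.
Cumulative frequencies: 4, 31, 51, 77, 94.
Observation 34.78 falls in the class 100 – <150.
L = 100, CF = 31, f = 20, h = 50.
P37 = 100 + ((34.78 − 31)/20)·50 = 100 + 9.45 = 109.45.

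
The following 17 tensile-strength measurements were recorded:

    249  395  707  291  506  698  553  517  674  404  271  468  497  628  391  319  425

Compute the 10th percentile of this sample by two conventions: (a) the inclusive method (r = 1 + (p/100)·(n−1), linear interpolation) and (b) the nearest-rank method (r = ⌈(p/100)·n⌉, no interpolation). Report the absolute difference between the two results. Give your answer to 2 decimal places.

12.00

Sorted: 249, 271, 291, 319, 391, 395, 404, 425, 468, 497, 506, 517, 553, 628, 674, 698, 707.
n = 17.
(a) r = 2.6; between ranks 2 (271) and 3 (291): 283.
(b) the nearest-rank method: rank 2 → 271.
|283 − 271| = 12.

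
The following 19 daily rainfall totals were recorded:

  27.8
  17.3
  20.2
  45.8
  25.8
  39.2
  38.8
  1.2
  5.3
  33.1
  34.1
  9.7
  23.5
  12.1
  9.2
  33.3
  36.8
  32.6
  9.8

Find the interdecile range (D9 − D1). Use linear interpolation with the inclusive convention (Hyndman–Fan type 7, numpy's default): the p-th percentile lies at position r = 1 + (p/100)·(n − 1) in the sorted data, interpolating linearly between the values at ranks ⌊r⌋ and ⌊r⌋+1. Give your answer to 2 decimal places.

Sorted: 1.2, 5.3, 9.2, 9.7, 9.8, 12.1, 17.3, 20.2, 23.5, 25.8, 27.8, 32.6, 33.1, 33.3, 34.1, 36.8, 38.8, 39.2, 45.8.
n = 19.
P10: r = 2.8; ranks 2–3 are 5.3, 9.2; interpolating gives 8.42.
P90: r = 17.2; ranks 17–18 are 38.8, 39.2; interpolating gives 38.88.
Difference: 38.88 − 8.42 = 30.46.

30.46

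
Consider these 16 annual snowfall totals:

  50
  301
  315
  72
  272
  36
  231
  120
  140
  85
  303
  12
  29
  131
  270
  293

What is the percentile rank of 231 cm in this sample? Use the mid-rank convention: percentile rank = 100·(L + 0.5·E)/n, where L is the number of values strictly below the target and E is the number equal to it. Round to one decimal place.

59.4

Sorted: 12, 29, 36, 50, 72, 85, 120, 131, 140, 231, 270, 272, 293, 301, 303, 315.
Count below 231: L = 9; count equal: E = 1; n = 16.
Percentile rank = 100·(9 + 0.5·1)/16 = 100·9.5/16 = 59.38.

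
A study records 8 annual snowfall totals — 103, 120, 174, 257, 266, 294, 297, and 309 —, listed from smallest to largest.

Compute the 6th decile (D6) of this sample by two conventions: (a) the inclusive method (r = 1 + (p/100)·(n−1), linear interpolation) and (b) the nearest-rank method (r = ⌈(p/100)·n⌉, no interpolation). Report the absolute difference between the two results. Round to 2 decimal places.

5.60

n = 8.
(a) r = 5.2; between ranks 5 (266) and 6 (294): 271.6.
(b) the nearest-rank method: rank 5 → 266.
|271.6 − 266| = 5.6.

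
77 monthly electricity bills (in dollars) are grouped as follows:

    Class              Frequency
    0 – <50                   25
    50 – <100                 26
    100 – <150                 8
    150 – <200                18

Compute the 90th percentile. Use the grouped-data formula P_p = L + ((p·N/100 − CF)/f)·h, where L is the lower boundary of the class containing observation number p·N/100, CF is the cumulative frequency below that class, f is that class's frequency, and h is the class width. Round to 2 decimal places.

N = 77; target position k = 90/100 · 77 = 69.3.
Cumulative frequencies: 25, 51, 59, 77.
Observation 69.3 falls in the class 150 – <200.
L = 150, CF = 59, f = 18, h = 50.
P90 = 150 + ((69.3 − 59)/18)·50 = 150 + 28.6111 = 178.611.

178.61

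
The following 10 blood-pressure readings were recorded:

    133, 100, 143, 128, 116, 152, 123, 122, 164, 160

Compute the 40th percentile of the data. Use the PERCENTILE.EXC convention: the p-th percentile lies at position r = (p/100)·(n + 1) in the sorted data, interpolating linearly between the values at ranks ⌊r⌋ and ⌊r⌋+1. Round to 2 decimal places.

125.00

Sorted: 100, 116, 122, 123, 128, 133, 143, 152, 160, 164.
n = 10.
r = (40/100)·(10 + 1) = 4.4.
Rank 4 is 123 and rank 5 is 128.
Interpolate: 123 + 0.4·(128 − 123) = 123 + 0.4·5 = 125.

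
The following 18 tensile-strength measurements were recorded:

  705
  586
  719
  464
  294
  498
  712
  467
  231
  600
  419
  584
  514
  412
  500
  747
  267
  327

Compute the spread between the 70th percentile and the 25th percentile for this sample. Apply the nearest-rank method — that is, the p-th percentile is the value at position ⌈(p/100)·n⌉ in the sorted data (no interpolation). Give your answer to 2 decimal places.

174.00

Sorted: 231, 267, 294, 327, 412, 419, 464, 467, 498, 500, 514, 584, 586, 600, 705, 712, 719, 747.
n = 18.
P25: rank ⌈25/100·18⌉ = 5 → 412.
P70: rank ⌈70/100·18⌉ = 13 → 586.
Difference: 586 − 412 = 174.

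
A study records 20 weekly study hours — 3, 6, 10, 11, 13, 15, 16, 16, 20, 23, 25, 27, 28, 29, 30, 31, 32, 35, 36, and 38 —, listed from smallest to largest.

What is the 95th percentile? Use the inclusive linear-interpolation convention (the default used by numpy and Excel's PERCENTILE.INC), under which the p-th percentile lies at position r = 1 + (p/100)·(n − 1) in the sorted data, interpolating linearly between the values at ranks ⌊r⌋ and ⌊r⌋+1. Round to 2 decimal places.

n = 20.
r = 1 + (95/100)·(20 − 1) = 1 + 18.05 = 19.05.
Rank 19 is 36 and rank 20 is 38.
Interpolate: 36 + 0.05·(38 − 36) = 36 + 0.05·2 = 36.1.

36.10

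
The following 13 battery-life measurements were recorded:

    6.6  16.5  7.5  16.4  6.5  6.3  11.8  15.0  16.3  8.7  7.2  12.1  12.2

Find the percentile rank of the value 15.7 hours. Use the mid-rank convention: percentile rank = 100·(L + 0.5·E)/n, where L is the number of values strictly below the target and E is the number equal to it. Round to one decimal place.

Sorted: 6.3, 6.5, 6.6, 7.2, 7.5, 8.7, 11.8, 12.1, 12.2, 15.0, 16.3, 16.4, 16.5.
Count below 15.7: L = 10; count equal: E = 0; n = 13.
Percentile rank = 100·(10 + 0.5·0)/13 = 100·10/13 = 76.92.

76.9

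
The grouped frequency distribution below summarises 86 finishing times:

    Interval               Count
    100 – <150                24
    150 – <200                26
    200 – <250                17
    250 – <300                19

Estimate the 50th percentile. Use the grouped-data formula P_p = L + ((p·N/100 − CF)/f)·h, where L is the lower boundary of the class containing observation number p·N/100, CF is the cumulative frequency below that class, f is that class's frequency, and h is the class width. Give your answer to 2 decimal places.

N = 86; target position k = 50/100 · 86 = 43.
Cumulative frequencies: 24, 50, 67, 86.
Observation 43 falls in the class 150 – <200.
L = 150, CF = 24, f = 26, h = 50.
P50 = 150 + ((43 − 24)/26)·50 = 150 + 36.5385 = 186.538.

186.54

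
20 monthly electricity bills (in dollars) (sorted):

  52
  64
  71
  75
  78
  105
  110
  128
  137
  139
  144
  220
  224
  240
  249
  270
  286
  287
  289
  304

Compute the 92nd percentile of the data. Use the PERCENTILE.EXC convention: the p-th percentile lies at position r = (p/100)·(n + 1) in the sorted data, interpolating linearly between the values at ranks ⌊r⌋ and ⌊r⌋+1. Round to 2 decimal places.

n = 20.
r = (92/100)·(20 + 1) = 19.32.
Rank 19 is 289 and rank 20 is 304.
Interpolate: 289 + 0.32·(304 − 289) = 289 + 0.32·15 = 293.8.

293.80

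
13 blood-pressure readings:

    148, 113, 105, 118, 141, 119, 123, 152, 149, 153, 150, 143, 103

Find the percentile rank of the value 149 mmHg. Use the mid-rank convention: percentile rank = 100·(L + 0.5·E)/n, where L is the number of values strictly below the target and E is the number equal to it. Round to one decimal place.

73.1

Sorted: 103, 105, 113, 118, 119, 123, 141, 143, 148, 149, 150, 152, 153.
Count below 149: L = 9; count equal: E = 1; n = 13.
Percentile rank = 100·(9 + 0.5·1)/13 = 100·9.5/13 = 73.08.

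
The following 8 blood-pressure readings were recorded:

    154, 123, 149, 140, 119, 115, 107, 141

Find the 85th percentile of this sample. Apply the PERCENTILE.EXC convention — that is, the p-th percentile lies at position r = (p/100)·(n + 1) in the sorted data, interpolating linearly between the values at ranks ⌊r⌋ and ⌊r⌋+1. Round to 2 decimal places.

Sorted: 107, 115, 119, 123, 140, 141, 149, 154.
n = 8.
r = (85/100)·(8 + 1) = 7.65.
Rank 7 is 149 and rank 8 is 154.
Interpolate: 149 + 0.65·(154 − 149) = 149 + 0.65·5 = 152.25.

152.25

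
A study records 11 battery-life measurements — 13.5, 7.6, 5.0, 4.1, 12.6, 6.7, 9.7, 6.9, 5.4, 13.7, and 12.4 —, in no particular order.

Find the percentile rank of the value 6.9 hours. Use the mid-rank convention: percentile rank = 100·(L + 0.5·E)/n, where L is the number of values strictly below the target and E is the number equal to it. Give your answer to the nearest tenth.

40.9

Sorted: 4.1, 5.0, 5.4, 6.7, 6.9, 7.6, 9.7, 12.4, 12.6, 13.5, 13.7.
Count below 6.9: L = 4; count equal: E = 1; n = 11.
Percentile rank = 100·(4 + 0.5·1)/11 = 100·4.5/11 = 40.91.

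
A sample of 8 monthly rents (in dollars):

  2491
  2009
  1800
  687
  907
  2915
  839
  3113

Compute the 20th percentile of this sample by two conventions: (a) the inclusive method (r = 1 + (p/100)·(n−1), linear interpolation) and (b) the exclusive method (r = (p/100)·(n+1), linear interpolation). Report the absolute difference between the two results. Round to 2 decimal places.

57.60

Sorted: 687, 839, 907, 1800, 2009, 2491, 2915, 3113.
n = 8.
(a) r = 2.4; between ranks 2 (839) and 3 (907): 866.2.
(b) r = 1.8; between ranks 1 (687) and 2 (839): 808.6.
|866.2 − 808.6| = 57.6.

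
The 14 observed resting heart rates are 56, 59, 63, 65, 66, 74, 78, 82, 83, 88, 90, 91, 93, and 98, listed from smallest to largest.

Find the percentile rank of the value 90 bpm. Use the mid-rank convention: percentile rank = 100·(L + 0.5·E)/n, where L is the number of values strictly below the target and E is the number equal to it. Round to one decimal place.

Count below 90: L = 10; count equal: E = 1; n = 14.
Percentile rank = 100·(10 + 0.5·1)/14 = 100·10.5/14 = 75.

75.0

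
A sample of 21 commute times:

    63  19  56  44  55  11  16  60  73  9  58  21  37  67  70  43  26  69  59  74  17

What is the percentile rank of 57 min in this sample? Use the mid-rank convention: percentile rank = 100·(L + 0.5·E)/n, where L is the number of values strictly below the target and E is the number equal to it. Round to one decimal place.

57.1

Sorted: 9, 11, 16, 17, 19, 21, 26, 37, 43, 44, 55, 56, 58, 59, 60, 63, 67, 69, 70, 73, 74.
Count below 57: L = 12; count equal: E = 0; n = 21.
Percentile rank = 100·(12 + 0.5·0)/21 = 100·12/21 = 57.14.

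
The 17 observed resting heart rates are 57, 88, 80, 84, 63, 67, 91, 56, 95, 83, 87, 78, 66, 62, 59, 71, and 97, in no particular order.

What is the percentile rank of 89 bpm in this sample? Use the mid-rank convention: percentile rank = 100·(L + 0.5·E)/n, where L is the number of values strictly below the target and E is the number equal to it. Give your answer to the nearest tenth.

82.4

Sorted: 56, 57, 59, 62, 63, 66, 67, 71, 78, 80, 83, 84, 87, 88, 91, 95, 97.
Count below 89: L = 14; count equal: E = 0; n = 17.
Percentile rank = 100·(14 + 0.5·0)/17 = 100·14/17 = 82.35.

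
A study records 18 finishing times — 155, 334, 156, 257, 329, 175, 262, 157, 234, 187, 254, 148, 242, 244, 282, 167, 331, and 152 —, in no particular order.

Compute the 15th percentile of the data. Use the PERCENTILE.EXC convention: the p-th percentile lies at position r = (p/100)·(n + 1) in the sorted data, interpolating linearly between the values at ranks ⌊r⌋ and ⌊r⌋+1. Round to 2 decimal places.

154.55

Sorted: 148, 152, 155, 156, 157, 167, 175, 187, 234, 242, 244, 254, 257, 262, 282, 329, 331, 334.
n = 18.
r = (15/100)·(18 + 1) = 2.85.
Rank 2 is 152 and rank 3 is 155.
Interpolate: 152 + 0.85·(155 − 152) = 152 + 0.85·3 = 154.55.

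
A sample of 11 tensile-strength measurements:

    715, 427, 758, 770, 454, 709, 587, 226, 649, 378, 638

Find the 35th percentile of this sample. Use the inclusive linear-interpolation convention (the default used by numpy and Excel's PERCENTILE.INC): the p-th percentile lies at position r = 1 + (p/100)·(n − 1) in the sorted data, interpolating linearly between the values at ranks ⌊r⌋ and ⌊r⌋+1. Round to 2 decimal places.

Sorted: 226, 378, 427, 454, 587, 638, 649, 709, 715, 758, 770.
n = 11.
r = 1 + (35/100)·(11 − 1) = 1 + 3.5 = 4.5.
Rank 4 is 454 and rank 5 is 587.
Interpolate: 454 + 0.5·(587 − 454) = 454 + 0.5·133 = 520.5.

520.50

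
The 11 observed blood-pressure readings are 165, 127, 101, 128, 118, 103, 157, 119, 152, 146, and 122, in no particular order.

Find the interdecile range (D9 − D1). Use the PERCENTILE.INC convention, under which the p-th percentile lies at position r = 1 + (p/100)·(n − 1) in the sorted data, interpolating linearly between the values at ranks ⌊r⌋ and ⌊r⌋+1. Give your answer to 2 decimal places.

Sorted: 101, 103, 118, 119, 122, 127, 128, 146, 152, 157, 165.
n = 11.
P10: r = 2 (integer) → 103.
P90: r = 10 (integer) → 157.
Difference: 157 − 103 = 54.

54.00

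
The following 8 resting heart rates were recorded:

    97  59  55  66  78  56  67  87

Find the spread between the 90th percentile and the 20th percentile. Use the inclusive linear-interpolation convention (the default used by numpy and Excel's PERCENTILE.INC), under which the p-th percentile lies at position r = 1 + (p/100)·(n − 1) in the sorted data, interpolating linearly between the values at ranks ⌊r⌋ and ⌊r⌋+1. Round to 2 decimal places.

32.80

Sorted: 55, 56, 59, 66, 67, 78, 87, 97.
n = 8.
P20: r = 2.4; ranks 2–3 are 56, 59; interpolating gives 57.2.
P90: r = 7.3; ranks 7–8 are 87, 97; interpolating gives 90.
Difference: 90 − 57.2 = 32.8.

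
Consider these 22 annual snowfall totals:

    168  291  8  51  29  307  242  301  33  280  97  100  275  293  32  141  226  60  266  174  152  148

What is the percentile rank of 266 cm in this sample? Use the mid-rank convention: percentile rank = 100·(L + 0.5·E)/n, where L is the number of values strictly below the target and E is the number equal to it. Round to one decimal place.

Sorted: 8, 29, 32, 33, 51, 60, 97, 100, 141, 148, 152, 168, 174, 226, 242, 266, 275, 280, 291, 293, 301, 307.
Count below 266: L = 15; count equal: E = 1; n = 22.
Percentile rank = 100·(15 + 0.5·1)/22 = 100·15.5/22 = 70.45.

70.5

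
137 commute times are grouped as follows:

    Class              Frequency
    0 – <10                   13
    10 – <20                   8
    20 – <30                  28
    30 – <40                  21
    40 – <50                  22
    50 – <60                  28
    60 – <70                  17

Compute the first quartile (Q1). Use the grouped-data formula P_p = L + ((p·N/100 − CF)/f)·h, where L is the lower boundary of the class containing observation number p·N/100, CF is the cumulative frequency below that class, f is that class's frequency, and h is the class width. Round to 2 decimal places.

24.73

N = 137; target position k = 25/100 · 137 = 34.25.
Cumulative frequencies: 13, 21, 49, 70, 92, 120, 137.
Observation 34.25 falls in the class 20 – <30.
L = 20, CF = 21, f = 28, h = 10.
P25 = 20 + ((34.25 − 21)/28)·10 = 20 + 4.73214 = 24.7321.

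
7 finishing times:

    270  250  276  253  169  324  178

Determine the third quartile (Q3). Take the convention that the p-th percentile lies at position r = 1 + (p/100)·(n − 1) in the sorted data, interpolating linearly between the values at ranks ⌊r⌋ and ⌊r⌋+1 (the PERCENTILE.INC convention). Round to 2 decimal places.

Sorted: 169, 178, 250, 253, 270, 276, 324.
n = 7.
r = 1 + (75/100)·(7 − 1) = 1 + 4.5 = 5.5.
Rank 5 is 270 and rank 6 is 276.
Interpolate: 270 + 0.5·(276 − 270) = 270 + 0.5·6 = 273.

273.00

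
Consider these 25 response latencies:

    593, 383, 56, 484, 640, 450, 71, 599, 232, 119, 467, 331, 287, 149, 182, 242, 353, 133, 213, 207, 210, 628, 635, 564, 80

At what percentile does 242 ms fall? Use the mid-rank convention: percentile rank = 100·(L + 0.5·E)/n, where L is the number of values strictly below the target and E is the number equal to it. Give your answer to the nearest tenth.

46.0

Sorted: 56, 71, 80, 119, 133, 149, 182, 207, 210, 213, 232, 242, 287, 331, 353, 383, 450, 467, 484, 564, 593, 599, 628, 635, 640.
Count below 242: L = 11; count equal: E = 1; n = 25.
Percentile rank = 100·(11 + 0.5·1)/25 = 100·11.5/25 = 46.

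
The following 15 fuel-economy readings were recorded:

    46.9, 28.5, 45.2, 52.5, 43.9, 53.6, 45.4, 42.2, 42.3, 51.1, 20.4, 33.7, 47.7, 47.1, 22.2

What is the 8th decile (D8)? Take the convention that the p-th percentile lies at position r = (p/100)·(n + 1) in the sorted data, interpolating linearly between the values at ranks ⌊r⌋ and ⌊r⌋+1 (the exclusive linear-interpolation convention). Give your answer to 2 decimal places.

50.42

Sorted: 20.4, 22.2, 28.5, 33.7, 42.2, 42.3, 43.9, 45.2, 45.4, 46.9, 47.1, 47.7, 51.1, 52.5, 53.6.
n = 15.
r = (80/100)·(15 + 1) = 12.8.
Rank 12 is 47.7 and rank 13 is 51.1.
Interpolate: 47.7 + 0.8·(51.1 − 47.7) = 47.7 + 0.8·3.4 = 50.42.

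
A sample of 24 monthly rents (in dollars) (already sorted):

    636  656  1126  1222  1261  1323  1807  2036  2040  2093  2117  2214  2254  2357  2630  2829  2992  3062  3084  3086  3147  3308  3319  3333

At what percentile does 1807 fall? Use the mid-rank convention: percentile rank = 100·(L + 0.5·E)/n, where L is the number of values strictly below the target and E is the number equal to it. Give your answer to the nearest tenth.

Count below 1807: L = 6; count equal: E = 1; n = 24.
Percentile rank = 100·(6 + 0.5·1)/24 = 100·6.5/24 = 27.08.

27.1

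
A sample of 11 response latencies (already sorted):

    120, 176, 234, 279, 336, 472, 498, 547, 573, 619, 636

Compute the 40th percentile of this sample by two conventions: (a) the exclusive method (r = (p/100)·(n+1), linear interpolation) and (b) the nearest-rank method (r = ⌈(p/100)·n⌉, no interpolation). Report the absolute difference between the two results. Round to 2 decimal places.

n = 11.
(a) r = 4.8; between ranks 4 (279) and 5 (336): 324.6.
(b) the nearest-rank method: rank 5 → 336.
|324.6 − 336| = 11.4.

11.40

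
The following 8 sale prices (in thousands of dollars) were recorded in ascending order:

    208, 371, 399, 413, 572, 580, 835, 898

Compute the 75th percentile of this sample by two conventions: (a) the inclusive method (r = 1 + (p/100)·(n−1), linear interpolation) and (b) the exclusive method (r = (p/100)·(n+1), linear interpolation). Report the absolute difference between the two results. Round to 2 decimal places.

127.50

n = 8.
(a) r = 6.25; between ranks 6 (580) and 7 (835): 643.75.
(b) r = 6.75; between ranks 6 (580) and 7 (835): 771.25.
|643.75 − 771.25| = 127.5.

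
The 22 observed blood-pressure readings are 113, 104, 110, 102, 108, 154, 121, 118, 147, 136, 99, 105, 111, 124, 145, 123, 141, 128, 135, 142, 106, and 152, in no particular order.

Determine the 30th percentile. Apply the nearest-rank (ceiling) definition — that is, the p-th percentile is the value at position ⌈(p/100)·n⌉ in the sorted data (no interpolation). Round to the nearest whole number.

Sorted: 99, 102, 104, 105, 106, 108, 110, 111, 113, 118, 121, 123, 124, 128, 135, 136, 141, 142, 145, 147, 152, 154.
n = 22.
Position = ⌈30/100 · 22⌉ = ⌈6.6⌉ = 7.
The value at rank 7 is 110.

110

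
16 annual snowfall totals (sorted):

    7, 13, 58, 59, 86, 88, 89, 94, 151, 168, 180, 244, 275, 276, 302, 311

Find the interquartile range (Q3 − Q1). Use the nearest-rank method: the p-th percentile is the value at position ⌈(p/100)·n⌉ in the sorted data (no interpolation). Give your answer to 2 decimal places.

n = 16.
P25: rank ⌈25/100·16⌉ = 4 → 59.
P75: rank ⌈75/100·16⌉ = 12 → 244.
Difference: 244 − 59 = 185.

185.00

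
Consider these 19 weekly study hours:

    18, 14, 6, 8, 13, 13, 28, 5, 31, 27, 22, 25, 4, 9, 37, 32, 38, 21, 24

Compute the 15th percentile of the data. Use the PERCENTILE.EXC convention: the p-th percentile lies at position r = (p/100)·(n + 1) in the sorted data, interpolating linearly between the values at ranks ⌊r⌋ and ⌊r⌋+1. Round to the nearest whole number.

6

Sorted: 4, 5, 6, 8, 9, 13, 13, 14, 18, 21, 22, 24, 25, 27, 28, 31, 32, 37, 38.
n = 19.
r = (15/100)·(19 + 1) = 3.
r is an integer, so P15 is the value at rank 3: 6.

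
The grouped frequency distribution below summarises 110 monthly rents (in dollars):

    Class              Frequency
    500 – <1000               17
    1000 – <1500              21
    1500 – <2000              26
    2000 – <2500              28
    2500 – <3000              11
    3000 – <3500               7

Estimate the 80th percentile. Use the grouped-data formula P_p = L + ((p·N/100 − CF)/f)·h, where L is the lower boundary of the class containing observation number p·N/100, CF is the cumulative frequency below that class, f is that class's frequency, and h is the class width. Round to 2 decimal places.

N = 110; target position k = 80/100 · 110 = 88.
Cumulative frequencies: 17, 38, 64, 92, 103, 110.
Observation 88 falls in the class 2000 – <2500.
L = 2000, CF = 64, f = 28, h = 500.
P80 = 2000 + ((88 − 64)/28)·500 = 2000 + 428.571 = 2428.57.

2428.57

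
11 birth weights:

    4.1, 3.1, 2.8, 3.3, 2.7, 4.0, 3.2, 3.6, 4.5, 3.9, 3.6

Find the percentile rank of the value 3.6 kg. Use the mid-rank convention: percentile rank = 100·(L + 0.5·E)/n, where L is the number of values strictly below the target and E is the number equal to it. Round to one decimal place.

54.5

Sorted: 2.7, 2.8, 3.1, 3.2, 3.3, 3.6, 3.6, 3.9, 4.0, 4.1, 4.5.
Count below 3.6: L = 5; count equal: E = 2; n = 11.
Percentile rank = 100·(5 + 0.5·2)/11 = 100·6/11 = 54.55.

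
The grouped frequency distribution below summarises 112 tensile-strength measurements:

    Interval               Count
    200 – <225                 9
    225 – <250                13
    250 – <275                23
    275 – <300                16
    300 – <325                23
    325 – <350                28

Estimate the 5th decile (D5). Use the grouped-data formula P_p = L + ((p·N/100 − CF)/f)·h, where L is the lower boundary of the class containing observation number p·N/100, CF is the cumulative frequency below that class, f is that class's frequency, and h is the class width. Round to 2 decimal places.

292.19

N = 112; target position k = 50/100 · 112 = 56.
Cumulative frequencies: 9, 22, 45, 61, 84, 112.
Observation 56 falls in the class 275 – <300.
L = 275, CF = 45, f = 16, h = 25.
P50 = 275 + ((56 − 45)/16)·25 = 275 + 17.1875 = 292.188.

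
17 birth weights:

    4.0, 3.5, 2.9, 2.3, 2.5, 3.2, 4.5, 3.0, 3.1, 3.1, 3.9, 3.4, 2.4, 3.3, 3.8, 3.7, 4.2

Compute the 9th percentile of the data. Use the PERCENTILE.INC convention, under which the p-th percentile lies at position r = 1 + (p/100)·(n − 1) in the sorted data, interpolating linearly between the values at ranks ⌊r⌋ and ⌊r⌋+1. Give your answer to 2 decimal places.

2.44

Sorted: 2.3, 2.4, 2.5, 2.9, 3.0, 3.1, 3.1, 3.2, 3.3, 3.4, 3.5, 3.7, 3.8, 3.9, 4.0, 4.2, 4.5.
n = 17.
r = 1 + (9/100)·(17 − 1) = 1 + 1.44 = 2.44.
Rank 2 is 2.4 and rank 3 is 2.5.
Interpolate: 2.4 + 0.44·(2.5 − 2.4) = 2.4 + 0.44·0.1 = 2.444.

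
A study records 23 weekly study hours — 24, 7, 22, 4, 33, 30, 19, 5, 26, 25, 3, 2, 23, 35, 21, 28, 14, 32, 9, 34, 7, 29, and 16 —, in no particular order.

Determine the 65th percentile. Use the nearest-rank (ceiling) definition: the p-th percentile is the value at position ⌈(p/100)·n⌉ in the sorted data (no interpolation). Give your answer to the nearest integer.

Sorted: 2, 3, 4, 5, 7, 7, 9, 14, 16, 19, 21, 22, 23, 24, 25, 26, 28, 29, 30, 32, 33, 34, 35.
n = 23.
Position = ⌈65/100 · 23⌉ = ⌈14.95⌉ = 15.
The value at rank 15 is 25.

25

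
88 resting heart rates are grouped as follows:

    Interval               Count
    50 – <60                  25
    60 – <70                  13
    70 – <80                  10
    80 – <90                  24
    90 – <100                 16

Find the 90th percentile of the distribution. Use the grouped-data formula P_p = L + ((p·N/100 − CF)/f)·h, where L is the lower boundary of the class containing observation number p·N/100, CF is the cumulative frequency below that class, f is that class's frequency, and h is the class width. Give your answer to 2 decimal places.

94.50

N = 88; target position k = 90/100 · 88 = 79.2.
Cumulative frequencies: 25, 38, 48, 72, 88.
Observation 79.2 falls in the class 90 – <100.
L = 90, CF = 72, f = 16, h = 10.
P90 = 90 + ((79.2 − 72)/16)·10 = 90 + 4.5 = 94.5.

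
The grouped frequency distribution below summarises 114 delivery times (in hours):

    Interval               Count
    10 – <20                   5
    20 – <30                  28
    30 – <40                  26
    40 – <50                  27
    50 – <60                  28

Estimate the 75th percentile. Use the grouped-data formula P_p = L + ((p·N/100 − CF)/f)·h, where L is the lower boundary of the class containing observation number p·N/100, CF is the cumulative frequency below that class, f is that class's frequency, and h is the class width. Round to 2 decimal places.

N = 114; target position k = 75/100 · 114 = 85.5.
Cumulative frequencies: 5, 33, 59, 86, 114.
Observation 85.5 falls in the class 40 – <50.
L = 40, CF = 59, f = 27, h = 10.
P75 = 40 + ((85.5 − 59)/27)·10 = 40 + 9.81481 = 49.8148.

49.81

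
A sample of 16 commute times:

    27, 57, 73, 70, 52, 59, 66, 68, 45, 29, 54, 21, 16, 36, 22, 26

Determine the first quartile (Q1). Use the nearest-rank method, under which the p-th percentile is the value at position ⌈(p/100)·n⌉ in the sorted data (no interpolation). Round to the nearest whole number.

Sorted: 16, 21, 22, 26, 27, 29, 36, 45, 52, 54, 57, 59, 66, 68, 70, 73.
n = 16.
Position = ⌈25/100 · 16⌉ = ⌈4⌉ = 4.
The value at rank 4 is 26.

26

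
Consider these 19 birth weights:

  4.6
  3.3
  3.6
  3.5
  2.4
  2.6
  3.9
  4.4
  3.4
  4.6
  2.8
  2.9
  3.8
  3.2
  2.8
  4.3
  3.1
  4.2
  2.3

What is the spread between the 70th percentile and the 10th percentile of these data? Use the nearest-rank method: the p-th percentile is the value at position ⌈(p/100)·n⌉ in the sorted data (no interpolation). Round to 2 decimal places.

Sorted: 2.3, 2.4, 2.6, 2.8, 2.8, 2.9, 3.1, 3.2, 3.3, 3.4, 3.5, 3.6, 3.8, 3.9, 4.2, 4.3, 4.4, 4.6, 4.6.
n = 19.
P10: rank ⌈10/100·19⌉ = 2 → 2.4.
P70: rank ⌈70/100·19⌉ = 14 → 3.9.
Difference: 3.9 − 2.4 = 1.5.

1.50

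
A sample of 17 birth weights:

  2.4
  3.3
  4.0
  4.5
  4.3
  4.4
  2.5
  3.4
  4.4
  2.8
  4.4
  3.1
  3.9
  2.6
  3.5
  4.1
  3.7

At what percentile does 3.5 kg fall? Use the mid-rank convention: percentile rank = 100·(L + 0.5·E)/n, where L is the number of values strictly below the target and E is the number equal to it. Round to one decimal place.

44.1

Sorted: 2.4, 2.5, 2.6, 2.8, 3.1, 3.3, 3.4, 3.5, 3.7, 3.9, 4.0, 4.1, 4.3, 4.4, 4.4, 4.4, 4.5.
Count below 3.5: L = 7; count equal: E = 1; n = 17.
Percentile rank = 100·(7 + 0.5·1)/17 = 100·7.5/17 = 44.12.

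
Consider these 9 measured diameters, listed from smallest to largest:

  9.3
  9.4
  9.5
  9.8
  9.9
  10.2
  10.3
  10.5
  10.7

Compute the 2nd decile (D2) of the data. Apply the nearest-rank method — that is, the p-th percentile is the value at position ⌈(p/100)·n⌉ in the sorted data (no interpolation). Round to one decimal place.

9.4

n = 9.
Position = ⌈20/100 · 9⌉ = ⌈1.8⌉ = 2.
The value at rank 2 is 9.4.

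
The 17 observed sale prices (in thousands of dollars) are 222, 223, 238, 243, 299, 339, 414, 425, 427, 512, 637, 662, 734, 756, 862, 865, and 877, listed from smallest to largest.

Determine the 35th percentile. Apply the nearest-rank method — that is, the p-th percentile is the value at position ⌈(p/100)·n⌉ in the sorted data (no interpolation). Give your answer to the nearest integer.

n = 17.
Position = ⌈35/100 · 17⌉ = ⌈5.95⌉ = 6.
The value at rank 6 is 339.

339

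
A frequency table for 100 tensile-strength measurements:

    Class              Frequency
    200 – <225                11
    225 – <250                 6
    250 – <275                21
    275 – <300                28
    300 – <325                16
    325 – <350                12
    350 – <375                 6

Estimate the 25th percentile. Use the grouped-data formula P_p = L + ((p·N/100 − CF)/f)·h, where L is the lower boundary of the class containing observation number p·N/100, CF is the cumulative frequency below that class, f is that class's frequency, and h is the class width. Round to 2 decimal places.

259.52

N = 100; target position k = 25/100 · 100 = 25.
Cumulative frequencies: 11, 17, 38, 66, 82, 94, 100.
Observation 25 falls in the class 250 – <275.
L = 250, CF = 17, f = 21, h = 25.
P25 = 250 + ((25 − 17)/21)·25 = 250 + 9.52381 = 259.524.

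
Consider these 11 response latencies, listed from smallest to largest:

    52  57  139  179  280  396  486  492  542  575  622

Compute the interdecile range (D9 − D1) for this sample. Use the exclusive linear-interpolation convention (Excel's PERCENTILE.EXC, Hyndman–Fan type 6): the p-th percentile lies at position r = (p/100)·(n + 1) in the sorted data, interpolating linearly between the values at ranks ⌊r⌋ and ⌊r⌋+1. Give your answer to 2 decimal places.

559.60

n = 11.
P10: r = 1.2; ranks 1–2 are 52, 57; interpolating gives 53.
P90: r = 10.8; ranks 10–11 are 575, 622; interpolating gives 612.6.
Difference: 612.6 − 53 = 559.6.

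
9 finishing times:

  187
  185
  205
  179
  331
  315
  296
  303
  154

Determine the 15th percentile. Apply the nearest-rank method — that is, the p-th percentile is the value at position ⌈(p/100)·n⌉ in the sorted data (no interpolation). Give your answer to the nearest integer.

179

Sorted: 154, 179, 185, 187, 205, 296, 303, 315, 331.
n = 9.
Position = ⌈15/100 · 9⌉ = ⌈1.35⌉ = 2.
The value at rank 2 is 179.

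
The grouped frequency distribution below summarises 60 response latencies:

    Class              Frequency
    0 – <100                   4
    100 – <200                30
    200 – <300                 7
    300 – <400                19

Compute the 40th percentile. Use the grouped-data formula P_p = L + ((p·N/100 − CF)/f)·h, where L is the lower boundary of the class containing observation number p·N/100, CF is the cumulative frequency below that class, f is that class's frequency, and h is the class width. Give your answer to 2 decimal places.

N = 60; target position k = 40/100 · 60 = 24.
Cumulative frequencies: 4, 34, 41, 60.
Observation 24 falls in the class 100 – <200.
L = 100, CF = 4, f = 30, h = 100.
P40 = 100 + ((24 − 4)/30)·100 = 100 + 66.6667 = 166.667.

166.67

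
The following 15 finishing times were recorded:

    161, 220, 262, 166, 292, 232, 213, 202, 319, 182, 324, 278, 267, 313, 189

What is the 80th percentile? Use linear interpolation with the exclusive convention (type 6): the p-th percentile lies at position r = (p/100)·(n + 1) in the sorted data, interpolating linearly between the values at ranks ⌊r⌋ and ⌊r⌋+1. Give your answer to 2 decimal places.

308.80

Sorted: 161, 166, 182, 189, 202, 213, 220, 232, 262, 267, 278, 292, 313, 319, 324.
n = 15.
r = (80/100)·(15 + 1) = 12.8.
Rank 12 is 292 and rank 13 is 313.
Interpolate: 292 + 0.8·(313 − 292) = 292 + 0.8·21 = 308.8.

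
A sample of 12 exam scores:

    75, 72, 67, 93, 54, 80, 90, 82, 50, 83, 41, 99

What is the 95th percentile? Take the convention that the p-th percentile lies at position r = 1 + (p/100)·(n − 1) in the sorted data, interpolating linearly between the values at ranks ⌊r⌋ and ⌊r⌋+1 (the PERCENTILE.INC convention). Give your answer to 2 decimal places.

95.70

Sorted: 41, 50, 54, 67, 72, 75, 80, 82, 83, 90, 93, 99.
n = 12.
r = 1 + (95/100)·(12 − 1) = 1 + 10.45 = 11.45.
Rank 11 is 93 and rank 12 is 99.
Interpolate: 93 + 0.45·(99 − 93) = 93 + 0.45·6 = 95.7.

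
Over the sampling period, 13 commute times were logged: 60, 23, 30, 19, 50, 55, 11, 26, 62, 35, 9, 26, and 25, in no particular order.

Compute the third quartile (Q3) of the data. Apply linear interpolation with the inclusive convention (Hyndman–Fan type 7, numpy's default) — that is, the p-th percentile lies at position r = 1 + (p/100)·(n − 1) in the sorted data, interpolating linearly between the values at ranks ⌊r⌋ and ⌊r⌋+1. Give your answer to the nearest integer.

Sorted: 9, 11, 19, 23, 25, 26, 26, 30, 35, 50, 55, 60, 62.
n = 13.
r = 1 + (75/100)·(13 − 1) = 1 + 9 = 10.
r is an integer, so P75 is the value at rank 10: 50.

50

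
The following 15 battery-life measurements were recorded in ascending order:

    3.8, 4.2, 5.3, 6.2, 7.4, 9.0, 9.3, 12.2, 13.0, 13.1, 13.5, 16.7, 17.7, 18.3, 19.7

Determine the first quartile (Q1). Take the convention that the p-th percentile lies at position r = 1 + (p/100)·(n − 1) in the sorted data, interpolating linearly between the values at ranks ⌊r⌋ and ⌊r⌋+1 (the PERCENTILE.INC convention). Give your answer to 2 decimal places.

6.80

n = 15.
r = 1 + (25/100)·(15 − 1) = 1 + 3.5 = 4.5.
Rank 4 is 6.2 and rank 5 is 7.4.
Interpolate: 6.2 + 0.5·(7.4 − 6.2) = 6.2 + 0.5·1.2 = 6.8.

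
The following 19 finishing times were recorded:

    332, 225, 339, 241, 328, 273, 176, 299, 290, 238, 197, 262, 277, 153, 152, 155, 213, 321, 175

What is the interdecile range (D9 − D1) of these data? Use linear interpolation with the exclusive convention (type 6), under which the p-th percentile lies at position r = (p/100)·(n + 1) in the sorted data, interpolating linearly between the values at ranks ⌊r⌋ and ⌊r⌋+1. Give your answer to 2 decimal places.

Sorted: 152, 153, 155, 175, 176, 197, 213, 225, 238, 241, 262, 273, 277, 290, 299, 321, 328, 332, 339.
n = 19.
P10: r = 2 (integer) → 153.
P90: r = 18 (integer) → 332.
Difference: 332 − 153 = 179.

179.00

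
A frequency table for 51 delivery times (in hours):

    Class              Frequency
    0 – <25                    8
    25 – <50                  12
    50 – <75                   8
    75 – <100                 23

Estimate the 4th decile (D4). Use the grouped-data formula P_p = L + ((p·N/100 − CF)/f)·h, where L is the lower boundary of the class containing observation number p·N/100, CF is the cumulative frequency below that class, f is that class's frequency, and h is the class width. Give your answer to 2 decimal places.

N = 51; target position k = 40/100 · 51 = 20.4.
Cumulative frequencies: 8, 20, 28, 51.
Observation 20.4 falls in the class 50 – <75.
L = 50, CF = 20, f = 8, h = 25.
P40 = 50 + ((20.4 − 20)/8)·25 = 50 + 1.25 = 51.25.

51.25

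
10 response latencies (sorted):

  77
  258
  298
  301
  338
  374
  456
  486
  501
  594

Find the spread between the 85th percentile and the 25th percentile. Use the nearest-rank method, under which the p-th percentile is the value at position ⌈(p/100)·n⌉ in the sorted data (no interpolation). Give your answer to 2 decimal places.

203.00

n = 10.
P25: rank ⌈25/100·10⌉ = 3 → 298.
P85: rank ⌈85/100·10⌉ = 9 → 501.
Difference: 501 − 298 = 203.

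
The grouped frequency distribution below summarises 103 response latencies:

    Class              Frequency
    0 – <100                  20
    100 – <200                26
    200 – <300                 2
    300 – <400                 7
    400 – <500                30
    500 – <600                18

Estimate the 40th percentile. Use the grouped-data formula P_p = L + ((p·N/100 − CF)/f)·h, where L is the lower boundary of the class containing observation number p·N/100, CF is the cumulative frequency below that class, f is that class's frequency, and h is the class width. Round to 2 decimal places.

181.54

N = 103; target position k = 40/100 · 103 = 41.2.
Cumulative frequencies: 20, 46, 48, 55, 85, 103.
Observation 41.2 falls in the class 100 – <200.
L = 100, CF = 20, f = 26, h = 100.
P40 = 100 + ((41.2 − 20)/26)·100 = 100 + 81.5385 = 181.538.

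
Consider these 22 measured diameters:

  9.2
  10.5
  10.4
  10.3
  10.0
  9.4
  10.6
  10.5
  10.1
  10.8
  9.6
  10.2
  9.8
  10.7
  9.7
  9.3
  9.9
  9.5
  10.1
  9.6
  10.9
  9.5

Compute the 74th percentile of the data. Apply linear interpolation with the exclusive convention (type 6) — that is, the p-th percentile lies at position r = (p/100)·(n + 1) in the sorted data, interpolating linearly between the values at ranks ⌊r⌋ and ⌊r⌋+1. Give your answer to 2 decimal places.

10.50

Sorted: 9.2, 9.3, 9.4, 9.5, 9.5, 9.6, 9.6, 9.7, 9.8, 9.9, 10.0, 10.1, 10.1, 10.2, 10.3, 10.4, 10.5, 10.5, 10.6, 10.7, 10.8, 10.9.
n = 22.
r = (74/100)·(22 + 1) = 17.02.
Rank 17 is 10.5 and rank 18 is 10.5.
Interpolate: 10.5 + 0.02·(10.5 − 10.5) = 10.5 + 0.02·0 = 10.5.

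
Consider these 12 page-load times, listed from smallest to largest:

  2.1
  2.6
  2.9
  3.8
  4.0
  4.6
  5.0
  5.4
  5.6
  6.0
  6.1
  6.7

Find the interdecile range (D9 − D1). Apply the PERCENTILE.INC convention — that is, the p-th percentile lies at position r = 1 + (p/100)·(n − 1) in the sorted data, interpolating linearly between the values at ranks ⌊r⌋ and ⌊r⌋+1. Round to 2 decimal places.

3.46

n = 12.
P10: r = 2.1; ranks 2–3 are 2.6, 2.9; interpolating gives 2.63.
P90: r = 10.9; ranks 10–11 are 6.0, 6.1; interpolating gives 6.09.
Difference: 6.09 − 2.63 = 3.46.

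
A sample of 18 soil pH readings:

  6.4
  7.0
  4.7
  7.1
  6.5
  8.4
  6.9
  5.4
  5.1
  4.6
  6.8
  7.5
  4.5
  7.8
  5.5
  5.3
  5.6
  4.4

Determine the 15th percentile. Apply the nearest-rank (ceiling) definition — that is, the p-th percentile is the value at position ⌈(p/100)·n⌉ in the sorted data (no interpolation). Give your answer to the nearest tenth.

4.6

Sorted: 4.4, 4.5, 4.6, 4.7, 5.1, 5.3, 5.4, 5.5, 5.6, 6.4, 6.5, 6.8, 6.9, 7.0, 7.1, 7.5, 7.8, 8.4.
n = 18.
Position = ⌈15/100 · 18⌉ = ⌈2.7⌉ = 3.
The value at rank 3 is 4.6.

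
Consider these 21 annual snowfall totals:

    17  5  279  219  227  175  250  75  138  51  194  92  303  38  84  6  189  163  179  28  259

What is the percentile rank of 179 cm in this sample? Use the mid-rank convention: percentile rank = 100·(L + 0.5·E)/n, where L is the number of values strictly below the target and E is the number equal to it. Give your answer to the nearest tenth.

Sorted: 5, 6, 17, 28, 38, 51, 75, 84, 92, 138, 163, 175, 179, 189, 194, 219, 227, 250, 259, 279, 303.
Count below 179: L = 12; count equal: E = 1; n = 21.
Percentile rank = 100·(12 + 0.5·1)/21 = 100·12.5/21 = 59.52.

59.5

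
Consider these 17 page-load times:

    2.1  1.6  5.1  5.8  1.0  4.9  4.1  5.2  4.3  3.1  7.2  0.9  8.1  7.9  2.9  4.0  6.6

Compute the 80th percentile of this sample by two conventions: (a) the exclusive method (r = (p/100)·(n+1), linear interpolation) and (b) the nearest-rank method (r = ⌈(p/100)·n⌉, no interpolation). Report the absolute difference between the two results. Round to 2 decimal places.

Sorted: 0.9, 1.0, 1.6, 2.1, 2.9, 3.1, 4.0, 4.1, 4.3, 4.9, 5.1, 5.2, 5.8, 6.6, 7.2, 7.9, 8.1.
n = 17.
(a) r = 14.4; between ranks 14 (6.6) and 15 (7.2): 6.84.
(b) the nearest-rank method: rank 14 → 6.6.
|6.84 − 6.6| = 0.24.

0.24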